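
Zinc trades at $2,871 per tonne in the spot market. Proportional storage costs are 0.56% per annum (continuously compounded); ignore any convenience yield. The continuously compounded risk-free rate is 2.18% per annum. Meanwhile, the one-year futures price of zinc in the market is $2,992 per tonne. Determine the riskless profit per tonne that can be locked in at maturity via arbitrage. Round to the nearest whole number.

$41 per tonne

Fair futures: F* = S·e^(carry·T), with carry = (r + u) = 0.0218 + 0.0056 = 0.0274
F* = 2871 · e^(0.0274 × 12/12) = 2871 · e^0.027400 = 2871 × 1.027779 = $2950.7535
Market $2992 > fair $2950.7535: forward overpriced → cash-and-carry (buy spot, short the forward).
At maturity, profit = |F_mkt − F*| = |2992 − 2950.7535| = $41 per tonne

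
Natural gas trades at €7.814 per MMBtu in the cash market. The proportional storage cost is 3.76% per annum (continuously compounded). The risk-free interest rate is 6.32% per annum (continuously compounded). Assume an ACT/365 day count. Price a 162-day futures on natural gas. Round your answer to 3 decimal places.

Net carry = r + u − y = 0.0632 + 0.0376 − 0.0000 = 0.1008
F = S·e^((r+u−y)T) = 7.814 · e^(0.1008 × 162/365) = 7.814 · e^0.044739
= 7.814 × 1.045755 = €8.172 per MMBtu

€8.172 per MMBtu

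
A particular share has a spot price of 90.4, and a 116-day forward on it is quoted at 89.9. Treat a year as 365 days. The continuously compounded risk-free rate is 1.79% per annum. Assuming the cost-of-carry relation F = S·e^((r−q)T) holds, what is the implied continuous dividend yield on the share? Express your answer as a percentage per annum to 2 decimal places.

3.54%

From F = S·e^((r−q)T): (r − q) = ln(F/S)/T
ln(89.9/90.4) = ln(0.994469) = -0.005546
(r − q) = -0.005546 / (116/365) = -0.017451
q = r − ln(F/S)/T = 0.0179 + 0.017451 = 0.035351
q = 3.54%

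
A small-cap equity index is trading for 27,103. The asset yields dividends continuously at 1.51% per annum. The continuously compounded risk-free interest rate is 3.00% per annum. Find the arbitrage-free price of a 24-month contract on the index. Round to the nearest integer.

27,923

F = S·e^((r − q)T) = 27103 · e^((0.0300 − 0.0151) × 24/12)
= 27103 · e^0.029800 = 27103 × 1.030248
F = 27,923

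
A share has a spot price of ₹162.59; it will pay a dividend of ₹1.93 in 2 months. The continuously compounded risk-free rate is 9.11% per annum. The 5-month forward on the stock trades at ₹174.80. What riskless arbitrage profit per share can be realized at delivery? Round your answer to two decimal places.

₹7.89 per share

PV(dividends) I = 1.93·e^(−0.0911·2/12) = 1.9009
Fair forward F* = (S − I)·e^(rT) = (162.59 − 1.9009)·e^0.037958 = 160.6891 × 1.038688 = 166.9058
Market ₹174.80 > fair 166.9058: forward overpriced → cash-and-carry (borrow at r, buy the stock and collect the dividends, short the forward).
Profit at T = |F_mkt − F*| = |174.80 − 166.9058| = ₹7.89 per share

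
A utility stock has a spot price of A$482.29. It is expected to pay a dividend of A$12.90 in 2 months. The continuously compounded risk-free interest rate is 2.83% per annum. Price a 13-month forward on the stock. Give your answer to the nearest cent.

A$484.07

PV(dividends) I = 12.90·e^(−0.0283·2/12)
I = 12.8393
F = (S − I)·e^(rT) = (482.29 − 12.8393) · e^(0.0283·13/12)
= 469.4507 · e^0.030658 = 469.4507 × 1.031133 = A$484.07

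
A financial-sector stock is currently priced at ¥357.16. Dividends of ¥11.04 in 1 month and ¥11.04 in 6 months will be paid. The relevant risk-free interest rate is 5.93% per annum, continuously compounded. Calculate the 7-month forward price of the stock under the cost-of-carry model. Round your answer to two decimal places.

¥347.26

PV(dividends) I = 11.04·e^(−0.0593·1/12) + 11.04·e^(−0.0593·6/12)
I = 10.9856 + 10.7175 = 21.7031
F = (S − I)·e^(rT) = (357.16 − 21.7031) · e^(0.0593·7/12)
= 335.4569 · e^0.034592 = 335.4569 × 1.035197 = ¥347.26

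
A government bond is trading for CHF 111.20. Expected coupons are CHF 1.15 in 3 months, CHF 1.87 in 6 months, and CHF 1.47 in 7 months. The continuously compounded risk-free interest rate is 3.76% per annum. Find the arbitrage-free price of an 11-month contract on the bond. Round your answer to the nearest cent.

PV(coupons) I = 1.15·e^(−0.0376·3/12) + 1.87·e^(−0.0376·6/12) + 1.47·e^(−0.0376·7/12)
I = 1.1392 + 1.8352 + 1.4381 = 4.4125
F = (S − I)·e^(rT) = (111.20 − 4.4125) · e^(0.0376·11/12)
= 106.7875 · e^0.034467 = 106.7875 × 1.035068 = CHF 110.53

CHF 110.53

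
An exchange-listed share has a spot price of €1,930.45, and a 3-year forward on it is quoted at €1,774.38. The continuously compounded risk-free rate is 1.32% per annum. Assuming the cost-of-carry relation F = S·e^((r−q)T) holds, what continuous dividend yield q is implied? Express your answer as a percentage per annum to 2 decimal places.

From F = S·e^((r−q)T): (r − q) = ln(F/S)/T
ln(1774.38/1930.45) = ln(0.919154) = -0.084302
(r − q) = -0.084302 / (3) = -0.028101
q = r − ln(F/S)/T = 0.0132 + 0.028101 = 0.041301
q = 4.13%

4.13%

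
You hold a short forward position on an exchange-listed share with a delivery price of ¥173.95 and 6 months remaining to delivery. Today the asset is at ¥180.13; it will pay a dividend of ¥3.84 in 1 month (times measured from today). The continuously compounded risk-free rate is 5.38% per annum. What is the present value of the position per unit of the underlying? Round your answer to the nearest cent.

-¥6.97

PV(remaining dividends) I = 3.84·e^(−0.0538·1/12) = 3.8228
Current forward F = (S − I)·e^(rT) = (180.13 − 3.8228)·e^(0.0538·6/12) = 176.3072 × 1.027265 = 181.1142
Value (long) = (F − K)·e^(−rT) = (181.1142 − 173.95) × 0.973459 = 6.9741
Short position value = −(long value) = -¥6.97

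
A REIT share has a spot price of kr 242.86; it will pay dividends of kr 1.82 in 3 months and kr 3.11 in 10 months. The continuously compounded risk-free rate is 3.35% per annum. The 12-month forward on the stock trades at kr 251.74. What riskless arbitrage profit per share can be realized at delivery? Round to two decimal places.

kr 5.60 per share

PV(dividends) I = 1.82·e^(−0.0335·3/12) + 3.11·e^(−0.0335·10/12) = 4.8292
Fair forward F* = (S − I)·e^(rT) = (242.86 − 4.8292)·e^0.033500 = 238.0308 × 1.034067 = 246.1398
Market kr 251.74 > fair 246.1398: forward overpriced → cash-and-carry (borrow at r, buy the stock and collect the dividends, short the forward).
Profit at T = |F_mkt − F*| = |251.74 − 246.1398| = kr 5.60 per share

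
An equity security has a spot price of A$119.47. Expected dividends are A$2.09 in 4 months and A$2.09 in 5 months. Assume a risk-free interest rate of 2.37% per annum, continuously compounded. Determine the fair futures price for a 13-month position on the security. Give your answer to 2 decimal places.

PV(dividends) I = 2.09·e^(−0.0237·4/12) + 2.09·e^(−0.0237·5/12)
I = 2.0736 + 2.0695 = 4.1431
F = (S − I)·e^(rT) = (119.47 − 4.1431) · e^(0.0237·13/12)
= 115.3269 · e^0.025675 = 115.3269 × 1.026007 = A$118.33

A$118.33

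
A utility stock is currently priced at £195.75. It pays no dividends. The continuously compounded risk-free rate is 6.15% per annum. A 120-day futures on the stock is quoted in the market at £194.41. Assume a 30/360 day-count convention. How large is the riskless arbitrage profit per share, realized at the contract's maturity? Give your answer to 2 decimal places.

Fair futures: F* = S·e^(carry·T), with carry = r = 0.0615
F* = 195.75 · e^(0.0615 × 120/360) = 195.75 · e^0.020500 = 195.75 × 1.020712 = £199.8044
Market £194.41 < fair £199.8044: forward underpriced → reverse cash-and-carry (short spot, go long the forward).
At maturity, profit = |F_mkt − F*| = |194.41 − 199.8044| = £5.39 per share

£5.39 per share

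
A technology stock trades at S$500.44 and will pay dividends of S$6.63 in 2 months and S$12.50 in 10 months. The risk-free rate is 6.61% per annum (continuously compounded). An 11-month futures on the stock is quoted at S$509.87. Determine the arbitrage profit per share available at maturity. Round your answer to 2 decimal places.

PV(dividends) I = 6.63·e^(−0.0661·2/12) + 12.50·e^(−0.0661·10/12) = 18.3874
Fair futures F* = (S − I)·e^(rT) = (500.44 − 18.3874)·e^0.060592 = 482.0526 × 1.062465 = 512.1640
Market S$509.87 < fair 512.1640: forward underpriced → reverse cash-and-carry (short the stock, invest proceeds at r, pay the dividends, go long the forward).
Profit at T = |F_mkt − F*| = |509.87 − 512.1640| = S$2.29 per share

S$2.29 per share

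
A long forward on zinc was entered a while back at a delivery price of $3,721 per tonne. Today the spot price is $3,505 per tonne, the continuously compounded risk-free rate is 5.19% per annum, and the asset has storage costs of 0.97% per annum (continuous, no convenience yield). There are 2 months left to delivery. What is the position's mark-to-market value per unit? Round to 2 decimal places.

Current fair forward for the remaining 2 months: F = S·e^((r + u)·T), (r + u) = 0.0519 + 0.0097 = 0.0616
F = 3505 · e^(0.0616 × 2/12) = 3505 × 1.01031955 = 3541.1700
Value of long forward = (F − K)·e^(−rT) = (3541.1700 − 3721) · e^(−0.0519·2/12)
= -179.8300 × 0.99138730 = -178.28

-$178.28 per tonne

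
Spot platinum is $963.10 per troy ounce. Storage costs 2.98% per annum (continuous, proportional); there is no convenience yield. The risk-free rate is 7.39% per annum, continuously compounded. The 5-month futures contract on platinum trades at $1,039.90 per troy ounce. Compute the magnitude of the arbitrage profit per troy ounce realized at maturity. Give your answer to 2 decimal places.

$34.27 per troy ounce

Fair futures: F* = S·e^(carry·T), with carry = (r + u) = 0.0739 + 0.0298 = 0.1037
F* = 963.10 · e^(0.1037 × 5/12) = 963.10 · e^0.043208 = 963.10 × 1.044155 = $1005.6257
Market $1039.90 > fair $1005.6257: forward overpriced → cash-and-carry (buy spot, short the forward).
At maturity, profit = |F_mkt − F*| = |1039.90 − 1005.6257| = $34.27 per troy ounce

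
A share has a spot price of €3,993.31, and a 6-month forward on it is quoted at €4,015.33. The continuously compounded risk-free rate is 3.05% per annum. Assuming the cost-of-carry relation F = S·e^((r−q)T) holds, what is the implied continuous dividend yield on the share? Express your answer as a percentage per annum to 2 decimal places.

1.95%

From F = S·e^((r−q)T): (r − q) = ln(F/S)/T
ln(4015.33/3993.31) = ln(1.005514) = 0.005499
(r − q) = 0.005499 / (6/12) = 0.010998
q = r − ln(F/S)/T = 0.0305 − 0.010998 = 0.019502
q = 1.95%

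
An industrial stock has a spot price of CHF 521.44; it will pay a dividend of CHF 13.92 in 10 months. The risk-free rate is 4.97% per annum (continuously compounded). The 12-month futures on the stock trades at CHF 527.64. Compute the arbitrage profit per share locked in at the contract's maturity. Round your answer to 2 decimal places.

CHF 6.33 per share

PV(dividends) I = 13.92·e^(−0.0497·10/12) = 13.3553
Fair futures F* = (S − I)·e^(rT) = (521.44 − 13.3553)·e^0.049700 = 508.0847 × 1.050956 = 533.9747
Market CHF 527.64 < fair 533.9747: forward underpriced → reverse cash-and-carry (short the stock, invest proceeds at r, pay the dividends, go long the forward).
Profit at T = |F_mkt − F*| = |527.64 − 533.9747| = CHF 6.33 per share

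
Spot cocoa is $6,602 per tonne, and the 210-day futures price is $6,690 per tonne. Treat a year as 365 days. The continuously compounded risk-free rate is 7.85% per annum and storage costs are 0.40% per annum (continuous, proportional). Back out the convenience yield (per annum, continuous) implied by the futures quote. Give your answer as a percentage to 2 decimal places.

5.95%

F = S·e^((r+u−y)T) ⇒ (r+u−y) = ln(F/S)/T
ln(6690/6602) = 0.013241; /T ⇒ 0.023014
y = r + u − ln(F/S)/T = 0.0785 + 0.0040 − 0.023014 = 0.059486
y = 5.95%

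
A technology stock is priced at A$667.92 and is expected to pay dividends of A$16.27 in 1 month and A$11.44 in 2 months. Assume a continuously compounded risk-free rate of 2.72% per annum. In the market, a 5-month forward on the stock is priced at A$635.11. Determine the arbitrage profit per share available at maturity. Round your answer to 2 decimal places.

A$12.49 per share

PV(dividends) I = 16.27·e^(−0.0272·1/12) + 11.44·e^(−0.0272·2/12) = 27.6214
Fair forward F* = (S − I)·e^(rT) = (667.92 − 27.6214)·e^0.011333 = 640.2986 × 1.011397 = 647.5961
Market A$635.11 < fair 647.5961: forward underpriced → reverse cash-and-carry (short the stock, invest proceeds at r, pay the dividends, go long the forward).
Profit at T = |F_mkt − F*| = |635.11 − 647.5961| = A$12.49 per share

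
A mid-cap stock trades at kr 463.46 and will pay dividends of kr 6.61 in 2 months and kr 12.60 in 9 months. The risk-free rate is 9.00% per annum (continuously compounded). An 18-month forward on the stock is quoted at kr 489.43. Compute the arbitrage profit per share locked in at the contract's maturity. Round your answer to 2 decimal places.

kr 20.08 per share

PV(dividends) I = 6.61·e^(−0.0900·2/12) + 12.60·e^(−0.0900·9/12) = 18.2892
Fair forward F* = (S − I)·e^(rT) = (463.46 − 18.2892)·e^0.135000 = 445.1708 × 1.144537 = 509.5145
Market kr 489.43 < fair 509.5145: forward underpriced → reverse cash-and-carry (short the stock, invest proceeds at r, pay the dividends, go long the forward).
Profit at T = |F_mkt − F*| = |489.43 − 509.5145| = kr 20.08 per share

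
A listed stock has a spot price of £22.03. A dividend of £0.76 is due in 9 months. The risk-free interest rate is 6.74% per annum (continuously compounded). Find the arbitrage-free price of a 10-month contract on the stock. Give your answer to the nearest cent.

£22.54

PV(dividends) I = 0.76·e^(−0.0674·9/12)
I = 0.7225
F = (S − I)·e^(rT) = (22.03 − 0.7225) · e^(0.0674·10/12)
= 21.3075 · e^0.056167 = 21.3075 × 1.057774 = £22.54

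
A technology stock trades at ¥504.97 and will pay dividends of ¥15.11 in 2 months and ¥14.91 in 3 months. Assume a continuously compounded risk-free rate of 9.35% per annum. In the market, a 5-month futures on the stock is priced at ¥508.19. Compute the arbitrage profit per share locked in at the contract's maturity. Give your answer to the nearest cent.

PV(dividends) I = 15.11·e^(−0.0935·2/12) + 14.91·e^(−0.0935·3/12) = 29.4419
Fair futures F* = (S − I)·e^(rT) = (504.97 − 29.4419)·e^0.038958 = 475.5281 × 1.039727 = 494.4194
Market ¥508.19 > fair 494.4194: forward overpriced → cash-and-carry (borrow at r, buy the stock and collect the dividends, short the forward).
Profit at T = |F_mkt − F*| = |508.19 − 494.4194| = ¥13.77 per share

¥13.77 per share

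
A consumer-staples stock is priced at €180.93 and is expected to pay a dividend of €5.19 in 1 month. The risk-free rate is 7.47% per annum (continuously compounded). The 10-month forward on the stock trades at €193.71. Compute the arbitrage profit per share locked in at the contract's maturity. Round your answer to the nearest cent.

€6.65 per share

PV(dividends) I = 5.19·e^(−0.0747·1/12) = 5.1578
Fair forward F* = (S − I)·e^(rT) = (180.93 − 5.1578)·e^0.062250 = 175.7722 × 1.064228 = 187.0617
Market €193.71 > fair 187.0617: forward overpriced → cash-and-carry (borrow at r, buy the stock and collect the dividends, short the forward).
Profit at T = |F_mkt − F*| = |193.71 − 187.0617| = €6.65 per share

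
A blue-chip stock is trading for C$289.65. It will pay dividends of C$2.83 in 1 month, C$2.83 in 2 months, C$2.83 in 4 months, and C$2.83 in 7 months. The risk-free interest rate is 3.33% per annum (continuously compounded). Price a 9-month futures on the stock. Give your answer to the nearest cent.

PV(dividends) I = 2.83·e^(−0.0333·1/12) + 2.83·e^(−0.0333·2/12) + 2.83·e^(−0.0333·4/12) + 2.83·e^(−0.0333·7/12)
I = 2.8222 + 2.8143 + 2.7988 + 2.7756 = 11.2109
F = (S − I)·e^(rT) = (289.65 − 11.2109) · e^(0.0333·9/12)
= 278.4391 · e^0.024975 = 278.4391 × 1.025289 = C$285.48

C$285.48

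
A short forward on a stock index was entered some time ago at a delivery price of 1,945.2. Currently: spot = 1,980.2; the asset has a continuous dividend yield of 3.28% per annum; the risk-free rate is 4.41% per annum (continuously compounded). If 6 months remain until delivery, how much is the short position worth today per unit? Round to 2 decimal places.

Current fair forward for the remaining 6 months: F = S·e^((r − q)·T), (r − q) = 0.0441 − 0.0328 = 0.0113
F = 1980.2 · e^(0.0113 × 6/12) = 1980.2 × 1.00566599 = 1991.4198
Value of long forward = (F − K)·e^(−rT) = (1991.4198 − 1945.2) · e^(−0.0441·6/12)
= 46.2198 × 0.97819132 = 45.21
Short position value = −(long value) = -45.21

-45.21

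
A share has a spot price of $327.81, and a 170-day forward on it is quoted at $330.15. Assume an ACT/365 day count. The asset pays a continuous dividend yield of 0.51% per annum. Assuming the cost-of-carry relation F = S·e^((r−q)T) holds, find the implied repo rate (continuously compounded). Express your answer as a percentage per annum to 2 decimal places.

From F = S·e^((r−q)T): (r − q) = ln(F/S)/T
ln(330.15/327.81) = ln(1.007138) = 0.007113
(r − q) = 0.007113 / (170/365) = 0.015272
r = ln(F/S)/T + q = 0.015272 + 0.0051 = 0.020372
r = 2.04%

2.04%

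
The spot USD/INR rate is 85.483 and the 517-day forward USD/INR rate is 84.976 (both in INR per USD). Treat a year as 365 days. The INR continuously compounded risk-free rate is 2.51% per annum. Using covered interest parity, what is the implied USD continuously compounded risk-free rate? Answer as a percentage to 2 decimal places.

2.93%

F = S·e^((r_INR − r_USD)T) ⇒ r_USD = r_INR − ln(F/S)/T
ln(84.976/85.483) = -0.005949; /(517/365) = -0.004200
r_USD = 0.0251 + 0.004200 = 0.029300
r_USD = 2.93%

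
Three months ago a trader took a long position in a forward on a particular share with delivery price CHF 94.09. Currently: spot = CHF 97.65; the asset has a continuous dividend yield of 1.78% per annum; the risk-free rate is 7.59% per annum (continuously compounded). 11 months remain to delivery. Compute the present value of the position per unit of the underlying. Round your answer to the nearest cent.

CHF 8.30

Current fair forward for the remaining 11 months: F = S·e^((r − q)·T), (r − q) = 0.0759 − 0.0178 = 0.0581
F = 97.65 · e^(0.0581 × 11/12) = 97.65 × 1.054702 = 102.9917
Value of long forward = (F − K)·e^(−rT) = (102.9917 − 94.09) · e^(−0.0759·11/12)
= 8.9017 × 0.932790 = 8.30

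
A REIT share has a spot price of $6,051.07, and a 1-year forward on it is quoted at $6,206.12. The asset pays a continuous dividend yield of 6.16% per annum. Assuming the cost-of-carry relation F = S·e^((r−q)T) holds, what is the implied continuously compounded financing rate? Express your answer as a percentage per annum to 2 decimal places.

8.69%

From F = S·e^((r−q)T): (r − q) = ln(F/S)/T
ln(6206.12/6051.07) = ln(1.025624) = 0.025301
(r − q) = 0.025301 / (12/12) = 0.025301
r = ln(F/S)/T + q = 0.025301 + 0.0616 = 0.086901
r = 8.69%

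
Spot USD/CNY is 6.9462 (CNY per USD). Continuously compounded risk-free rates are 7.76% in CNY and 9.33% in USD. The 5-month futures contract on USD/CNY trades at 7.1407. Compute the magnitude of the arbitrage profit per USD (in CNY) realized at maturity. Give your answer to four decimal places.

Fair futures: F* = S·e^(carry·T), with carry = (r_CNY − r_USD) = 0.0776 − 0.0933 = -0.0157
F* = 6.9462 · e^(-0.0157 × 5/12) = 6.9462 · e^-0.006542 = 6.9462 × 0.993479 = 6.9009
Market 7.1407 > fair 6.9009: forward overpriced → cash-and-carry (buy spot, short the forward).
At maturity, profit = |F_mkt − F*| = |7.1407 − 6.9009| = 0.2398 per USD (in CNY)

0.2398 per USD (in CNY)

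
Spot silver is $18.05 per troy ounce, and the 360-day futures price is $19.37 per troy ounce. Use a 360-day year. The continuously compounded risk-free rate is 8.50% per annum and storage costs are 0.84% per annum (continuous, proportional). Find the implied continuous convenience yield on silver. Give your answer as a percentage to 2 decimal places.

2.28%

F = S·e^((r+u−y)T) ⇒ (r+u−y) = ln(F/S)/T
ln(19.37/18.05) = 0.070580; /T ⇒ 0.070580
y = r + u − ln(F/S)/T = 0.0850 + 0.0084 − 0.070580 = 0.022820
y = 2.28%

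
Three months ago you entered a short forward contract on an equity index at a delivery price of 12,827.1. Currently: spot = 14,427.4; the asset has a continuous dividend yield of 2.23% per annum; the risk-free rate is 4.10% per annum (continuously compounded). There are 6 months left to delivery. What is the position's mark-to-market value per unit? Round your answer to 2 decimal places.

-1700.61

Current fair forward for the remaining 6 months: F = S·e^((r − q)·T), (r − q) = 0.0410 − 0.0223 = 0.0187
F = 14427.4 · e^(0.0187 × 6/12) = 14427.4 × 1.00939385 = 14562.9288
Value of long forward = (F − K)·e^(−rT) = (14562.9288 − 12827.1) · e^(−0.0410·6/12)
= 1735.8288 × 0.97970870 = 1700.61
Short position value = −(long value) = -1700.61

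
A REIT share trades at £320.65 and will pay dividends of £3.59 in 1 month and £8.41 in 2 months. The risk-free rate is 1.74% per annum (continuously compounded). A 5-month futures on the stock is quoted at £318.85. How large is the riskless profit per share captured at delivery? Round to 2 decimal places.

PV(dividends) I = 3.59·e^(−0.0174·1/12) + 8.41·e^(−0.0174·2/12) = 11.9704
Fair futures F* = (S − I)·e^(rT) = (320.65 − 11.9704)·e^0.007250 = 308.6796 × 1.007276 = 310.9256
Market £318.85 > fair 310.9256: forward overpriced → cash-and-carry (borrow at r, buy the stock and collect the dividends, short the forward).
Profit at T = |F_mkt − F*| = |318.85 − 310.9256| = £7.92 per share

£7.92 per share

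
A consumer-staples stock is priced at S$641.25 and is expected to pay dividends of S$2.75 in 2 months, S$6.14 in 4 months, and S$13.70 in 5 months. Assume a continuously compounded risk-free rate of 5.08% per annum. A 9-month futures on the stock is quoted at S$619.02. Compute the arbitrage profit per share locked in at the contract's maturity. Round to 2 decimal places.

PV(dividends) I = 2.75·e^(−0.0508·2/12) + 6.14·e^(−0.0508·4/12) + 13.70·e^(−0.0508·5/12) = 22.1768
Fair futures F* = (S − I)·e^(rT) = (641.25 − 22.1768)·e^0.038100 = 619.0732 × 1.038835 = 643.1149
Market S$619.02 < fair 643.1149: forward underpriced → reverse cash-and-carry (short the stock, invest proceeds at r, pay the dividends, go long the forward).
Profit at T = |F_mkt − F*| = |619.02 − 643.1149| = S$24.09 per share

S$24.09 per share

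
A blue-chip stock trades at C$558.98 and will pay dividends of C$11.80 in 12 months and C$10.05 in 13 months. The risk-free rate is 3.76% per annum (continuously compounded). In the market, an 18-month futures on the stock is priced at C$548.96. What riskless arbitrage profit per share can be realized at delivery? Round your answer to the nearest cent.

C$20.22 per share

PV(dividends) I = 11.80·e^(−0.0376·12/12) + 10.05·e^(−0.0376·13/12) = 21.0134
Fair futures F* = (S − I)·e^(rT) = (558.98 − 21.0134)·e^0.056400 = 537.9666 × 1.058021 = 569.1800
Market C$548.96 < fair 569.1800: forward underpriced → reverse cash-and-carry (short the stock, invest proceeds at r, pay the dividends, go long the forward).
Profit at T = |F_mkt − F*| = |548.96 − 569.1800| = C$20.22 per share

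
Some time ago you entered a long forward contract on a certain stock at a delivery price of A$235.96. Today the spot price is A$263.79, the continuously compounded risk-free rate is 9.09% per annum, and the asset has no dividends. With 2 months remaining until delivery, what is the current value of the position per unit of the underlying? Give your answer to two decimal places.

Current fair forward for the remaining 2 months: F = S·e^(r·T), r = 0.0909
F = 263.79 · e^(0.0909 × 2/12) = 263.79 × 1.015265 = 267.8168
Value of long forward = (F − K)·e^(−rT) = (267.8168 − 235.96) · e^(−0.0909·2/12)
= 31.8568 × 0.984964 = 31.38

A$31.38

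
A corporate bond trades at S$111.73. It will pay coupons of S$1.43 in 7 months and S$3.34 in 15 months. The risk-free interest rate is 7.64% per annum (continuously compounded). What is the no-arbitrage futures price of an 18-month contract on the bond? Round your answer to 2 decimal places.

S$120.36

PV(coupons) I = 1.43·e^(−0.0764·7/12) + 3.34·e^(−0.0764·15/12)
I = 1.3677 + 3.0358 = 4.4035
F = (S − I)·e^(rT) = (111.73 − 4.4035) · e^(0.0764·18/12)
= 107.3265 · e^0.114600 = 107.3265 × 1.121425 = S$120.36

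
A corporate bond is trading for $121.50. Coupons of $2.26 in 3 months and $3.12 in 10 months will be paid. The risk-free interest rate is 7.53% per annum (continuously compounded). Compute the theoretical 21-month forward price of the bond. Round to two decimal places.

$132.74

PV(coupons) I = 2.26·e^(−0.0753·3/12) + 3.12·e^(−0.0753·10/12)
I = 2.2179 + 2.9302 = 5.1481
F = (S − I)·e^(rT) = (121.50 − 5.1481) · e^(0.0753·21/12)
= 116.3519 · e^0.131775 = 116.3519 × 1.140852 = $132.74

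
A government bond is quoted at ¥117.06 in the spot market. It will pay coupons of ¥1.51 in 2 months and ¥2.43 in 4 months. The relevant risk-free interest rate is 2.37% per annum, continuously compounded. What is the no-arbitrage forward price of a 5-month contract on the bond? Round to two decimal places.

¥114.27

PV(coupons) I = 1.51·e^(−0.0237·2/12) + 2.43·e^(−0.0237·4/12)
I = 1.5040 + 2.4109 = 3.9149
F = (S − I)·e^(rT) = (117.06 − 3.9149) · e^(0.0237·5/12)
= 113.1451 · e^0.009875 = 113.1451 × 1.009924 = ¥114.27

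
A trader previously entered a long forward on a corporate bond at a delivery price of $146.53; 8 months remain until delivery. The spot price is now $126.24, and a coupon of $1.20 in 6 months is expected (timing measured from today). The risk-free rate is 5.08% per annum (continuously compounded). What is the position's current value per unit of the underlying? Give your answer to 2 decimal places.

PV(remaining coupons) I = 1.20·e^(−0.0508·6/12) = 1.1699
Current forward F = (S − I)·e^(rT) = (126.24 − 1.1699)·e^(0.0508·8/12) = 125.0701 × 1.034447 = 129.3784
Value (long) = (F − K)·e^(−rT) = (129.3784 − 146.53) × 0.966700 = -16.5805
Value = -$16.58

-$16.58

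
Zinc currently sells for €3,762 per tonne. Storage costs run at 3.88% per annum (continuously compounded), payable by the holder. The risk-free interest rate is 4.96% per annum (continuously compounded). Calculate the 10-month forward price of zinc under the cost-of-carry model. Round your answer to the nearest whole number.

Net carry = r + u − y = 0.0496 + 0.0388 − 0.0000 = 0.0884
F = S·e^((r+u−y)T) = 3762 · e^(0.0884 × 10/12) = 3762 · e^0.073667
= 3762 × 1.076448 = €4,050 per tonne

€4,050 per tonne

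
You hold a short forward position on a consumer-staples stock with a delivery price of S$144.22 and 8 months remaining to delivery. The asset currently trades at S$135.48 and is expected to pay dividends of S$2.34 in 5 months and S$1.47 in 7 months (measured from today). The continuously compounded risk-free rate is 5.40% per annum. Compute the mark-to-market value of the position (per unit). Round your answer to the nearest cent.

PV(remaining dividends) I = 2.34·e^(−0.0540·5/12) + 1.47·e^(−0.0540·7/12) = 3.7124
Current forward F = (S − I)·e^(rT) = (135.48 − 3.7124)·e^(0.0540·8/12) = 131.7676 × 1.036656 = 136.5977
Value (long) = (F − K)·e^(−rT) = (136.5977 − 144.22) × 0.964640 = -7.3528
Short position value = −(long value) = S$7.35

S$7.35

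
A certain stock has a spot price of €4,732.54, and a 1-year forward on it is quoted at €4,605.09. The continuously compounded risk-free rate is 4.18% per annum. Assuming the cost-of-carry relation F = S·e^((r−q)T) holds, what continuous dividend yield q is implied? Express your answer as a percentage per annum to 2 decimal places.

6.91%

From F = S·e^((r−q)T): (r − q) = ln(F/S)/T
ln(4605.09/4732.54) = ln(0.973069) = -0.027300
(r − q) = -0.027300 / (1) = -0.027300
q = r − ln(F/S)/T = 0.0418 + 0.027300 = 0.069100
q = 6.91%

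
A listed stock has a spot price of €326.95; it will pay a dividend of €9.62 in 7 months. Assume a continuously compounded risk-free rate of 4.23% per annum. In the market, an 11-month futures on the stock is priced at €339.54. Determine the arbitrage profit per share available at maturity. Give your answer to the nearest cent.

€9.42 per share

PV(dividends) I = 9.62·e^(−0.0423·7/12) = 9.3855
Fair futures F* = (S − I)·e^(rT) = (326.95 − 9.3855)·e^0.038775 = 317.5645 × 1.039537 = 330.1200
Market €339.54 > fair 330.1200: forward overpriced → cash-and-carry (borrow at r, buy the stock and collect the dividends, short the forward).
Profit at T = |F_mkt − F*| = |339.54 − 330.1200| = €9.42 per share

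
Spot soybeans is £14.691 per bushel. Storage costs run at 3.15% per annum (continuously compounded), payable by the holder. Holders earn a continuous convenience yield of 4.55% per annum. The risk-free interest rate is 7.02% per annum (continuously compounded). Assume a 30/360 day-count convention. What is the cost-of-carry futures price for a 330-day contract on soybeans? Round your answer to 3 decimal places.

£15.468 per bushel

Net carry = r + u − y = 0.0702 + 0.0315 − 0.0455 = 0.0562
F = S·e^((r+u−y)T) = 14.691 · e^(0.0562 × 330/360) = 14.691 · e^0.051517
= 14.691 × 1.052867 = £15.468 per bushel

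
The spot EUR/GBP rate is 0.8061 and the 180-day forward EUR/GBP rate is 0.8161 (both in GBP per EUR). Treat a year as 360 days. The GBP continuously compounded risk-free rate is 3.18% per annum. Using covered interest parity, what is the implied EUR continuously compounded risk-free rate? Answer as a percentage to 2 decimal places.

0.71%

F = S·e^((r_GBP − r_EUR)T) ⇒ r_EUR = r_GBP − ln(F/S)/T
ln(0.8161/0.8061) = 0.012329; /(180/360) = 0.024658
r_EUR = 0.0318 − 0.024658 = 0.007142
r_EUR = 0.71%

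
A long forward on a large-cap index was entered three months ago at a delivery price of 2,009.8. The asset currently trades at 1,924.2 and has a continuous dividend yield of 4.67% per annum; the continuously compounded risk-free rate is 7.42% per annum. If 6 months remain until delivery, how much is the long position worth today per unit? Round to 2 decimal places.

Current fair forward for the remaining 6 months: F = S·e^((r − q)·T), (r − q) = 0.0742 − 0.0467 = 0.0275
F = 1924.2 · e^(0.0275 × 6/12) = 1924.2 × 1.01384497 = 1950.8405
Value of long forward = (F − K)·e^(−rT) = (1950.8405 − 2009.8) · e^(−0.0742·6/12)
= -58.9595 × 0.96357977 = -56.81

-56.81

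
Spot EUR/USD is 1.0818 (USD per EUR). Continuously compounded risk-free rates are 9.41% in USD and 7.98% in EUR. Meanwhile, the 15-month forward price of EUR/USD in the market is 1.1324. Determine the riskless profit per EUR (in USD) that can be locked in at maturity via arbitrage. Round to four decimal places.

Fair forward: F* = S·e^(carry·T), with carry = (r_USD − r_EUR) = 0.0941 − 0.0798 = 0.0143
F* = 1.0818 · e^(0.0143 × 15/12) = 1.0818 · e^0.017875 = 1.0818 × 1.018036 = 1.1013
Market 1.1324 > fair 1.1013: forward overpriced → cash-and-carry (buy spot, short the forward).
At maturity, profit = |F_mkt − F*| = |1.1324 − 1.1013| = 0.0311 per EUR (in USD)

0.0311 per EUR (in USD)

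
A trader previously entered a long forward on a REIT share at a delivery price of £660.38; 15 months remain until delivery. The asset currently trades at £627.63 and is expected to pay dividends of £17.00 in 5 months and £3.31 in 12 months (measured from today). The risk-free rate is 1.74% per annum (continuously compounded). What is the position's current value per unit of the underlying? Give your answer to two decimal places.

-£38.67

PV(remaining dividends) I = 17.00·e^(−0.0174·5/12) + 3.31·e^(−0.0174·12/12) = 20.1301
Current forward F = (S − I)·e^(rT) = (627.63 − 20.1301)·e^(0.0174·15/12) = 607.4999 × 1.021988 = 620.8576
Value (long) = (F − K)·e^(−rT) = (620.8576 − 660.38) × 0.978485 = -38.6721
Value = -£38.67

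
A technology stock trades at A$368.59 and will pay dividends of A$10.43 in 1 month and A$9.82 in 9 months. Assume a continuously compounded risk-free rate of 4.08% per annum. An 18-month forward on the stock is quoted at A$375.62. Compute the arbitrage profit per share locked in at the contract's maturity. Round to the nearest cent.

A$4.94 per share

PV(dividends) I = 10.43·e^(−0.0408·1/12) + 9.82·e^(−0.0408·9/12) = 19.9187
Fair forward F* = (S − I)·e^(rT) = (368.59 − 19.9187)·e^0.061200 = 348.6713 × 1.063112 = 370.6766
Market A$375.62 > fair 370.6766: forward overpriced → cash-and-carry (borrow at r, buy the stock and collect the dividends, short the forward).
Profit at T = |F_mkt − F*| = |375.62 − 370.6766| = A$4.94 per share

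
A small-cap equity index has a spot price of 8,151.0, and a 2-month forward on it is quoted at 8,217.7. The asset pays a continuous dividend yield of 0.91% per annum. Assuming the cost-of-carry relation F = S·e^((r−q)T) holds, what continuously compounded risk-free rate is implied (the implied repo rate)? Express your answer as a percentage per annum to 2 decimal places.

From F = S·e^((r−q)T): (r − q) = ln(F/S)/T
ln(8217.7/8151.0) = ln(1.008183) = 0.008150
(r − q) = 0.008150 / (2/12) = 0.048900
r = ln(F/S)/T + q = 0.048900 + 0.0091 = 0.058000
r = 5.80%

5.80%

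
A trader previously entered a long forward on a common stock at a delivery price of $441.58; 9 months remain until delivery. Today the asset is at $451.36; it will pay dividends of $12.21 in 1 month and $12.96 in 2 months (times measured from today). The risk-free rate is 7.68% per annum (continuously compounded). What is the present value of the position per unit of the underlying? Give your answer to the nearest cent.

PV(remaining dividends) I = 12.21·e^(−0.0768·1/12) + 12.96·e^(−0.0768·2/12) = 24.9273
Current forward F = (S − I)·e^(rT) = (451.36 − 24.9273)·e^(0.0768·9/12) = 426.4327 × 1.059291 = 451.7163
Value (long) = (F − K)·e^(−rT) = (451.7163 − 441.58) × 0.944027 = 9.5689
Value = $9.57

$9.57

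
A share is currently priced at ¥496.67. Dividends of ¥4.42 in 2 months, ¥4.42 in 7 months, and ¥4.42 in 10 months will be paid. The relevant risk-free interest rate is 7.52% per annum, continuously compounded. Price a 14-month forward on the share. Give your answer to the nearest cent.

¥528.30

PV(dividends) I = 4.42·e^(−0.0752·2/12) + 4.42·e^(−0.0752·7/12) + 4.42·e^(−0.0752·10/12)
I = 4.3649 + 4.2303 + 4.1515 = 12.7467
F = (S − I)·e^(rT) = (496.67 − 12.7467) · e^(0.0752·14/12)
= 483.9233 · e^0.087733 = 483.9233 × 1.091697 = ¥528.30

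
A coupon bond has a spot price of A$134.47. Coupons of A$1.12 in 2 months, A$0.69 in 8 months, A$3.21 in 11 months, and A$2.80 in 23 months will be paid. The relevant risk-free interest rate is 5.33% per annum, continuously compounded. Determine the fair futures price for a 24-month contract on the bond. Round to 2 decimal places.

A$141.41

PV(coupons) I = 1.12·e^(−0.0533·2/12) + 0.69·e^(−0.0533·8/12) + 3.21·e^(−0.0533·11/12) + 2.80·e^(−0.0533·23/12)
I = 1.1101 + 0.6659 + 3.0569 + 2.5281 = 7.3610
F = (S − I)·e^(rT) = (134.47 − 7.3610) · e^(0.0533·24/12)
= 127.1090 · e^0.106600 = 127.1090 × 1.112489 = A$141.41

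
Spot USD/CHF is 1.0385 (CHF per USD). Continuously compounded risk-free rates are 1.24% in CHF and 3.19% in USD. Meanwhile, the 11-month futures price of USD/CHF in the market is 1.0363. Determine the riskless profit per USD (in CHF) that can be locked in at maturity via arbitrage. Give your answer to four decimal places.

Fair futures: F* = S·e^(carry·T), with carry = (r_CHF − r_USD) = 0.0124 − 0.0319 = -0.0195
F* = 1.0385 · e^(-0.0195 × 11/12) = 1.0385 · e^-0.017875 = 1.0385 × 0.982284 = 1.0201
Market 1.0363 > fair 1.0201: forward overpriced → cash-and-carry (buy spot, short the forward).
At maturity, profit = |F_mkt − F*| = |1.0363 − 1.0201| = 0.0162 per USD (in CHF)

0.0162 per USD (in CHF)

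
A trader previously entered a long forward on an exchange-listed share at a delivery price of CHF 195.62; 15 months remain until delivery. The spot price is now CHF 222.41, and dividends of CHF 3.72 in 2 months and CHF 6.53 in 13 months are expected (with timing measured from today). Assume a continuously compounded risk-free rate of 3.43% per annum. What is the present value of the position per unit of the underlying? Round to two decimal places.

CHF 25.01

PV(remaining dividends) I = 3.72·e^(−0.0343·2/12) + 6.53·e^(−0.0343·13/12) = 9.9906
Current forward F = (S − I)·e^(rT) = (222.41 − 9.9906)·e^(0.0343·15/12) = 212.4194 × 1.043807 = 221.7249
Value (long) = (F − K)·e^(−rT) = (221.7249 − 195.62) × 0.958031 = 25.0093
Value = CHF 25.01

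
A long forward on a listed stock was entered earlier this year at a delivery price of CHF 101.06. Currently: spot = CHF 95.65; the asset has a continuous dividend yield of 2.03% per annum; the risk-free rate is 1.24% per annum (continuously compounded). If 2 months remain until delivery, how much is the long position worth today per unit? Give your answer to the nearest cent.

-CHF 5.52

Current fair forward for the remaining 2 months: F = S·e^((r − q)·T), (r − q) = 0.0124 − 0.0203 = -0.0079
F = 95.65 · e^(-0.0079 × 2/12) = 95.65 × 0.998684 = 95.5241
Value of long forward = (F − K)·e^(−rT) = (95.5241 − 101.06) · e^(−0.0124·2/12)
= -5.5359 × 0.997935 = -5.52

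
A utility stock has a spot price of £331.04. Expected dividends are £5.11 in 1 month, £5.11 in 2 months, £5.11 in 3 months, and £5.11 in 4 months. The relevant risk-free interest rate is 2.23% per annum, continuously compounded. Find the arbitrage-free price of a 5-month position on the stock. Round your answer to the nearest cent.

PV(dividends) I = 5.11·e^(−0.0223·1/12) + 5.11·e^(−0.0223·2/12) + 5.11·e^(−0.0223·3/12) + 5.11·e^(−0.0223·4/12)
I = 5.1005 + 5.0910 + 5.0816 + 5.0722 = 20.3453
F = (S − I)·e^(rT) = (331.04 − 20.3453) · e^(0.0223·5/12)
= 310.6947 · e^0.009292 = 310.6947 × 1.009335 = £313.60

£313.60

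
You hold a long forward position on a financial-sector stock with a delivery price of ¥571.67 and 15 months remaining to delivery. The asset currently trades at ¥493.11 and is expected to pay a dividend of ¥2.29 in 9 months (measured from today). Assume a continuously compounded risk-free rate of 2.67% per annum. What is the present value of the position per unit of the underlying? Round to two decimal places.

-¥62.04

PV(remaining dividends) I = 2.29·e^(−0.0267·9/12) = 2.2446
Current forward F = (S − I)·e^(rT) = (493.11 − 2.2446)·e^(0.0267·15/12) = 490.8654 × 1.033938 = 507.5244
Value (long) = (F − K)·e^(−rT) = (507.5244 − 571.67) × 0.967176 = -62.0401
Value = -¥62.04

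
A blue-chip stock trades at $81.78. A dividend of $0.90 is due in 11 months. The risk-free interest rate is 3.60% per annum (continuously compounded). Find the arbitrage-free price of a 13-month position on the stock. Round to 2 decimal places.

$84.13

PV(dividends) I = 0.90·e^(−0.0360·11/12)
I = 0.8708
F = (S − I)·e^(rT) = (81.78 − 0.8708) · e^(0.0360·13/12)
= 80.9092 · e^0.039000 = 80.9092 × 1.039770 = $84.13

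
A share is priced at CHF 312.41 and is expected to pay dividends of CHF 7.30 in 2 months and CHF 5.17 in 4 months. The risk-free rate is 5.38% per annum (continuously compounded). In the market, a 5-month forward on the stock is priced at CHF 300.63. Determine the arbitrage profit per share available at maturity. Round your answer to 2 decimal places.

PV(dividends) I = 7.30·e^(−0.0538·2/12) + 5.17·e^(−0.0538·4/12) = 12.3129
Fair forward F* = (S − I)·e^(rT) = (312.41 − 12.3129)·e^0.022417 = 300.0971 × 1.022670 = 306.9003
Market CHF 300.63 < fair 306.9003: forward underpriced → reverse cash-and-carry (short the stock, invest proceeds at r, pay the dividends, go long the forward).
Profit at T = |F_mkt − F*| = |300.63 − 306.9003| = CHF 6.27 per share

CHF 6.27 per share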